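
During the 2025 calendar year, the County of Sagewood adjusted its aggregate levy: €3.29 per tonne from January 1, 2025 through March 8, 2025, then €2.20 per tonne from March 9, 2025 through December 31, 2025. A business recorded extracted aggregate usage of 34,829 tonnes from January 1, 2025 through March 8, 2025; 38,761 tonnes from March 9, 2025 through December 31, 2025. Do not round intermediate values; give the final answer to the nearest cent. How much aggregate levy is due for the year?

€199861.61

January 1 – March 8, 2025: 34,829 tonnes at €3.29/tonne → €114587.41
March 9 – December 31, 2025: 38,761 tonnes at €2.20/tonne → €85274.20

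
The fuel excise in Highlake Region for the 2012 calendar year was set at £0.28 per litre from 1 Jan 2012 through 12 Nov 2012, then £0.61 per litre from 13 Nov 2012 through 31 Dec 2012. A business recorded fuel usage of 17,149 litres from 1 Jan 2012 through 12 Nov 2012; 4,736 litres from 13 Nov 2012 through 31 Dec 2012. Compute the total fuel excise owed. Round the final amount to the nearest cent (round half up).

£7,690.68

1 Jan – 12 Nov 2012: 17,149 litres at £0.28/litre → £4,801.72
13 Nov – 31 Dec 2012: 4,736 litres at £0.61/litre → £2,888.96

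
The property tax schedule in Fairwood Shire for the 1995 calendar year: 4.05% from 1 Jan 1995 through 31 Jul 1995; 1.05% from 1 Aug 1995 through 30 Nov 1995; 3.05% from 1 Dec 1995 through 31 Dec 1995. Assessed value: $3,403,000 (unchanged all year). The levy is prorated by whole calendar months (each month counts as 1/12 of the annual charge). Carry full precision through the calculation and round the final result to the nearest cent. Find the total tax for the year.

1 Jan – 31 Jul 1995: 7 months at 4.05% → $3,403,000 × 4.05% × 7/12 = $80,395.8750
1 Aug – 30 Nov 1995: 4 months at 1.05% → $3,403,000 × 1.05% × 4/12 = $11,910.5000
1 Dec – 31 Dec 1995: 1 month at 3.05% → $3,403,000 × 3.05% × 1/12 = $8,649.2917
Total = $100,955.6667

$100,955.67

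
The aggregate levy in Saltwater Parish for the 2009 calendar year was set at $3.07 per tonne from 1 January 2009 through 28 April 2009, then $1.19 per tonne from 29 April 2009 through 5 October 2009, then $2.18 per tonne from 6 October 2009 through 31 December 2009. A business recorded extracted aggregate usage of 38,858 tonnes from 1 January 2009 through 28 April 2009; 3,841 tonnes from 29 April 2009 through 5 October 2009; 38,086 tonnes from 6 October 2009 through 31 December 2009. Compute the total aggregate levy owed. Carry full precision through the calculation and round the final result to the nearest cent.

1 January – 28 April 2009: 38,858 tonnes at $3.07/tonne → $119,294.06
29 April – 5 October 2009: 3,841 tonnes at $1.19/tonne → $4,570.79
6 October – 31 December 2009: 38,086 tonnes at $2.18/tonne → $83,027.48

$206,892.33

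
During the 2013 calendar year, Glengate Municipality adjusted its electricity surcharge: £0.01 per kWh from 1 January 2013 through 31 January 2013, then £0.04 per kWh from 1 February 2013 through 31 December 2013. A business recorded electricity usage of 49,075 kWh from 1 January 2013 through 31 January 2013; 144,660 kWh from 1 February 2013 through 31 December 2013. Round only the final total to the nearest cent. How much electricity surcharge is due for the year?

1 January – 31 January 2013: 49,075 kWh at £0.01/kWh → £490.75
1 February – 31 December 2013: 144,660 kWh at £0.04/kWh → £5,786.40

£6,277.15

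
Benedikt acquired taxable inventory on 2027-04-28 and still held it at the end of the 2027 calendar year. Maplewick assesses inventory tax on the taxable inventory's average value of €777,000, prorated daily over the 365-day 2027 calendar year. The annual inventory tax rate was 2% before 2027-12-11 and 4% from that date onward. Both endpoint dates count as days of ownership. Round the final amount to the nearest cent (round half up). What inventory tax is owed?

2027-04-28 to 2027-12-10: 227 days at 2% → €777,000 × 2% × 227/365 = €9,664.6027
2027-12-11 to 2027-12-31: 21 days at 4% → €777,000 × 4% × 21/365 = €1,788.1644
Total = €11,452.7671

€11,452.77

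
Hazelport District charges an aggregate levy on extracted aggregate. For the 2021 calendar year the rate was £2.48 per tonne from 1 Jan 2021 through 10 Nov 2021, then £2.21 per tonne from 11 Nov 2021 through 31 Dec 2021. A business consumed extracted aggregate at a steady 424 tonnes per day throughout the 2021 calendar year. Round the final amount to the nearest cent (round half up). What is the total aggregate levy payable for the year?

1 Jan – 10 Nov 2021: 314 days × 424 tonnes/day = 133,136 tonnes at £2.48/tonne → £330,177.28
11 Nov – 31 Dec 2021: 51 days × 424 tonnes/day = 21,624 tonnes at £2.21/tonne → £47,789.04

£377,966.32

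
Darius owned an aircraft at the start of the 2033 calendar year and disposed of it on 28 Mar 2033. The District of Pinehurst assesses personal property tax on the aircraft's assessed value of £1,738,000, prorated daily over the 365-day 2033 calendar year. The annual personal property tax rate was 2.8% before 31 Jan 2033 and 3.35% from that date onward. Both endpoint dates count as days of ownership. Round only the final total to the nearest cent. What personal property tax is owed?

1 Jan – 30 Jan 2033: 30 days at 2.8% → £1,738,000 × 2.8% × 30/365 = £3,999.7808
31 Jan – 28 Mar 2033: 57 days at 3.35% → £1,738,000 × 3.35% × 57/365 = £9,092.3589
Total = £13,092.1397

£13,092.14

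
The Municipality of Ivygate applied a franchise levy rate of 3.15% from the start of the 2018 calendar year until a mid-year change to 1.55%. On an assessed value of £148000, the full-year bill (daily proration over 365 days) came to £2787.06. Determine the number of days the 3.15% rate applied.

76 days

Let d = days at the first rate; then 365 − d days at the second rate.
£148000 × [3.15%·d + 1.55%·(365−d)] / 365 = £2787.06
Solving gives d = 76, so the new rate took effect on 18 March 2018.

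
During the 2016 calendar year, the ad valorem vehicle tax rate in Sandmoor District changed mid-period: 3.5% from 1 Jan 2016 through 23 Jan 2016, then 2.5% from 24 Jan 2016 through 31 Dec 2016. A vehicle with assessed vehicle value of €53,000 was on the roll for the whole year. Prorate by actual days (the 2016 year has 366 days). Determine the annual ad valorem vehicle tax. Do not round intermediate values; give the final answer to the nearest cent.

€1,358.31

1 Jan – 23 Jan 2016: 23 days at 3.5% → €53,000 × 3.5% × 23/366 = €116.5710
24 Jan – 31 Dec 2016: 343 days at 2.5% → €53,000 × 2.5% × 343/366 = €1,241.7350
Total = €1,358.3060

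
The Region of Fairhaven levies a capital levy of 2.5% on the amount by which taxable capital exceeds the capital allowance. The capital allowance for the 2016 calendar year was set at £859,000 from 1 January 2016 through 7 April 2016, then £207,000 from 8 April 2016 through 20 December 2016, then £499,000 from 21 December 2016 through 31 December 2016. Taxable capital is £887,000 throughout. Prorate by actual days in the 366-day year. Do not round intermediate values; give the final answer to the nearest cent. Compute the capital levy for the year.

1 January – 7 April 2016: 98 days, exemption £859,000 → (£887,000 − £859,000) × 2.5% × 98/366 = £187.4317
8 April – 20 December 2016: 257 days, exemption £207,000 → (£887,000 − £207,000) × 2.5% × 257/366 = £11,937.1585
21 December – 31 December 2016: 11 days, exemption £499,000 → (£887,000 − £499,000) × 2.5% × 11/366 = £291.5301
Total = £12,416.1202

£12,416.12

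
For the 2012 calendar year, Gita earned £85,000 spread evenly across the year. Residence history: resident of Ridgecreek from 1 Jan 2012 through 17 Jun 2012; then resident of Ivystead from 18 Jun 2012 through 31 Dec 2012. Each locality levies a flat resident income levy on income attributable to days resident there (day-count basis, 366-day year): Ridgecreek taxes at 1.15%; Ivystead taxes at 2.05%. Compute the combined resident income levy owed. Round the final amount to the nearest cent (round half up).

£1,389.26

Ridgecreek, 1 Jan – 17 Jun 2012: 169 days → £85,000 × 1.15% × 169/366 = £451.3593
Ivystead, 18 Jun – 31 Dec 2012: 197 days → £85,000 × 2.05% × 197/366 = £937.9030
Total = £1,389.2623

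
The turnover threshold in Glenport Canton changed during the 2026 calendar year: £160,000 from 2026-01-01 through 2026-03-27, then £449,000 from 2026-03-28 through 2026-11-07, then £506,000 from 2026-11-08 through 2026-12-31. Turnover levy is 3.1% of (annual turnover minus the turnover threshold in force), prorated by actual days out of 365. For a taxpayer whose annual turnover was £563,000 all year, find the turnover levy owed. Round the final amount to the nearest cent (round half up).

£5,383.47

2026-01-01 to 2026-03-27: 86 days, exemption £160,000 → (£563,000 − £160,000) × 3.1% × 86/365 = £2,943.5562
2026-03-28 to 2026-11-07: 225 days, exemption £449,000 → (£563,000 − £449,000) × 3.1% × 225/365 = £2,178.4932
2026-11-08 to 2026-12-31: 54 days, exemption £506,000 → (£563,000 − £506,000) × 3.1% × 54/365 = £261.4192
Total = £5,383.4685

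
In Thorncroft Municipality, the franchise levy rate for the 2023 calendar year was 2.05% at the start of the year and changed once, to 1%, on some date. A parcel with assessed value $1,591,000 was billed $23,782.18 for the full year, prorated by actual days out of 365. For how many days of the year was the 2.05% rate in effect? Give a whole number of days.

Let d = days at the first rate; then 365 − d days at the second rate.
$1,591,000 × [2.05%·d + 1%·(365−d)] / 365 = $23,782.18
Solving gives d = 172, so the new rate took effect on 22 Jun 2023.

172 days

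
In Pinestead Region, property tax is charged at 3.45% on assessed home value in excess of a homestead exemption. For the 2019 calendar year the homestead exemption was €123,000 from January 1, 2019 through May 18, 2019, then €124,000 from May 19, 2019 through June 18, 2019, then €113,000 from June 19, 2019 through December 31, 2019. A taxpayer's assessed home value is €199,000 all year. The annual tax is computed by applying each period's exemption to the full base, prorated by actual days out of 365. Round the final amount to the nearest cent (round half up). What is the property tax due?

€2,804.33

January 1 – May 18, 2019: 138 days, exemption €123,000 → (€199,000 − €123,000) × 3.45% × 138/365 = €991.3315
May 19 – June 18, 2019: 31 days, exemption €124,000 → (€199,000 − €124,000) × 3.45% × 31/365 = €219.7603
June 19 – December 31, 2019: 196 days, exemption €113,000 → (€199,000 − €113,000) × 3.45% × 196/365 = €1,593.2384
Total = €2,804.3301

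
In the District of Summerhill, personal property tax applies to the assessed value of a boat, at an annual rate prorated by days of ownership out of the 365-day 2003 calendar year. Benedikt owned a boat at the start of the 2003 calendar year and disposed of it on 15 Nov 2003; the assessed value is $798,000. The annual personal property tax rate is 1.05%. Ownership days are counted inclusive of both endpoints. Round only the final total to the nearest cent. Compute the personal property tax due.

Days held (1 Jan – 15 Nov 2003): 319 out of 365
Tax = $798,000 × 1.05% × 319/365 = $7,323.0164

$7,323.02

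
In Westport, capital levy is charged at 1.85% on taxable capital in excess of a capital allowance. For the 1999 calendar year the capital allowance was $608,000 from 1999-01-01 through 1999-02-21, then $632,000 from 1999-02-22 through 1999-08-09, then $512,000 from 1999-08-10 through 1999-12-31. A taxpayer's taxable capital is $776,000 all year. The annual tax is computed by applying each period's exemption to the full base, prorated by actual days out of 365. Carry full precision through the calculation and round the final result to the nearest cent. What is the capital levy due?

1999-01-01 to 1999-02-21: 52 days, exemption $608,000 → ($776,000 − $608,000) × 1.85% × 52/365 = $442.7836
1999-02-22 to 1999-08-09: 169 days, exemption $632,000 → ($776,000 − $632,000) × 1.85% × 169/365 = $1,233.4685
1999-08-10 to 1999-12-31: 144 days, exemption $512,000 → ($776,000 − $512,000) × 1.85% × 144/365 = $1,926.8384
Total = $3,603.0904

$3,603.09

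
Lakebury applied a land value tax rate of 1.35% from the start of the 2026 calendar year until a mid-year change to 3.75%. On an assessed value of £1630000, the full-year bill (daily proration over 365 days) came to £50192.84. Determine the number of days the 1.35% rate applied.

102 days

Let d = days at the first rate; then 365 − d days at the second rate.
£1630000 × [1.35%·d + 3.75%·(365−d)] / 365 = £50192.84
Solving gives d = 102, so the new rate took effect on April 13, 2026.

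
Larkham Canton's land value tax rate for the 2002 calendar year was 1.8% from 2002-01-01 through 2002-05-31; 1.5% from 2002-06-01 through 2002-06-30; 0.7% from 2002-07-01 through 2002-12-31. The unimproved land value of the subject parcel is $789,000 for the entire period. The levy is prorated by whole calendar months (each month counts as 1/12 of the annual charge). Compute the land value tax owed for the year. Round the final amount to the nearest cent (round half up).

2002-01-01 to 2002-05-31: 5 months at 1.8% → $789,000 × 1.8% × 5/12 = $5,917.5000
2002-06-01 to 2002-06-30: 1 month at 1.5% → $789,000 × 1.5% × 1/12 = $986.2500
2002-07-01 to 2002-12-31: 6 months at 0.7% → $789,000 × 0.7% × 6/12 = $2,761.5000
Total = $9,665.2500

$9,665.25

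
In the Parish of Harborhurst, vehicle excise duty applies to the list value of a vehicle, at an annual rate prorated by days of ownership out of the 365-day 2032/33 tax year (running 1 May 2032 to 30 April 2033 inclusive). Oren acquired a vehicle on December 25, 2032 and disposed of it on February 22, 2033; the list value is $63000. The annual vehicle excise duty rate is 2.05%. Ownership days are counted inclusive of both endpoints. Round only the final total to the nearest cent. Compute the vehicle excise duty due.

Days held (December 25, 2032 – February 22, 2033): 60 out of 365
Tax = $63000 × 2.05% × 60/365 = $212.3014

$212.30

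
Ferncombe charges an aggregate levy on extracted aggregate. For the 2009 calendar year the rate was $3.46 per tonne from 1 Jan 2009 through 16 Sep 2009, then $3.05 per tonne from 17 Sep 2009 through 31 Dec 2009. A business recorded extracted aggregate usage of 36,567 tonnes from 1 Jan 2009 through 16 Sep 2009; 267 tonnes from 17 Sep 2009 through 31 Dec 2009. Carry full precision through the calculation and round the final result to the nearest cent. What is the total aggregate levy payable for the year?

1 Jan – 16 Sep 2009: 36,567 tonnes at $3.46/tonne → $126,521.82
17 Sep – 31 Dec 2009: 267 tonnes at $3.05/tonne → $814.35

$127,336.17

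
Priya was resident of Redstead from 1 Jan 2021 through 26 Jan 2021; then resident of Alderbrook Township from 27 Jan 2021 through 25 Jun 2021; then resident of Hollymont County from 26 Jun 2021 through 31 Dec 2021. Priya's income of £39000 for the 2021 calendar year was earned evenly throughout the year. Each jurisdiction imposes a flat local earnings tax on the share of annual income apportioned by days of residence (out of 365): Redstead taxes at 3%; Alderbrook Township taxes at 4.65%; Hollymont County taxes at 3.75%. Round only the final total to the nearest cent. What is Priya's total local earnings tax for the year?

Redstead, 1 Jan – 26 Jan 2021: 26 days → £39000 × 3% × 26/365 = £83.3425
Alderbrook Township, 27 Jan – 25 Jun 2021: 150 days → £39000 × 4.65% × 150/365 = £745.2740
Hollymont County, 26 Jun – 31 Dec 2021: 189 days → £39000 × 3.75% × 189/365 = £757.2945
Total = £1585.9110

£1585.91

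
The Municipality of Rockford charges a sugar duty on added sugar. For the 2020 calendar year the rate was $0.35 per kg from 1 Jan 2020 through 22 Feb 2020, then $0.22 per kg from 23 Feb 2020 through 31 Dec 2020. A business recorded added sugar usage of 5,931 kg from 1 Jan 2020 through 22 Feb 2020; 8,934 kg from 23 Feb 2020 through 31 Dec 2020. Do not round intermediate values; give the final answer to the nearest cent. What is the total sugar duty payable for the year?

$4,041.33

1 Jan – 22 Feb 2020: 5,931 kg at $0.35/kg → $2,075.85
23 Feb – 31 Dec 2020: 8,934 kg at $0.22/kg → $1,965.48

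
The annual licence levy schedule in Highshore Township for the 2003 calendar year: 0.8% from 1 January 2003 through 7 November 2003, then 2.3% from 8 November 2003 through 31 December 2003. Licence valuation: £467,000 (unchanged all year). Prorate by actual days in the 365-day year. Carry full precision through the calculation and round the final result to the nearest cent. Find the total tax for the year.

1 January – 7 November 2003: 311 days at 0.8% → £467,000 × 0.8% × 311/365 = £3,183.2767
8 November – 31 December 2003: 54 days at 2.3% → £467,000 × 2.3% × 54/365 = £1,589.0795
Total = £4,772.3562

£4,772.36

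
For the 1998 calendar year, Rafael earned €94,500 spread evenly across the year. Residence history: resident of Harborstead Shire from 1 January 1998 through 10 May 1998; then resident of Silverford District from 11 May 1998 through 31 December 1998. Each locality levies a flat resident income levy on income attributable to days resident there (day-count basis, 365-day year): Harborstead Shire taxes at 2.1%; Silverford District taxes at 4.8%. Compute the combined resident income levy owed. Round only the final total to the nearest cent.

€3,627.25

Harborstead Shire, 1 January – 10 May 1998: 130 days → €94,500 × 2.1% × 130/365 = €706.8082
Silverford District, 11 May – 31 December 1998: 235 days → €94,500 × 4.8% × 235/365 = €2,920.4384
Total = €3,627.2466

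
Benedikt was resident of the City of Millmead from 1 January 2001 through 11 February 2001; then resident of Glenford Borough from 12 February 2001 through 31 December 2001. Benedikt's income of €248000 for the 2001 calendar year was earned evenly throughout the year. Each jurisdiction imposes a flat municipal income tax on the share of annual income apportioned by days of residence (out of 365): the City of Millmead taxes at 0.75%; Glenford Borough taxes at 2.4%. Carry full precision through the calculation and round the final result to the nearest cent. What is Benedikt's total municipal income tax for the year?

€5481.14

The City of Millmead, 1 January – 11 February 2001: 42 days → €248000 × 0.75% × 42/365 = €214.0274
Glenford Borough, 12 February – 31 December 2001: 323 days → €248000 × 2.4% × 323/365 = €5267.1123
Total = €5481.1397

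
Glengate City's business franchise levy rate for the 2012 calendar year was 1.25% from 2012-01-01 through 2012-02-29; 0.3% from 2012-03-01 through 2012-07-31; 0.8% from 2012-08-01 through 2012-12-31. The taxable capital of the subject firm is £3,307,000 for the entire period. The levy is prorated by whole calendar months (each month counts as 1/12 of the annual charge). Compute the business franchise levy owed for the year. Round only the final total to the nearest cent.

£22,046.67

2012-01-01 to 2012-02-29: 2 months at 1.25% → £3,307,000 × 1.25% × 2/12 = £6,889.5833
2012-03-01 to 2012-07-31: 5 months at 0.3% → £3,307,000 × 0.3% × 5/12 = £4,133.7500
2012-08-01 to 2012-12-31: 5 months at 0.8% → £3,307,000 × 0.8% × 5/12 = £11,023.3333
Total = £22,046.6667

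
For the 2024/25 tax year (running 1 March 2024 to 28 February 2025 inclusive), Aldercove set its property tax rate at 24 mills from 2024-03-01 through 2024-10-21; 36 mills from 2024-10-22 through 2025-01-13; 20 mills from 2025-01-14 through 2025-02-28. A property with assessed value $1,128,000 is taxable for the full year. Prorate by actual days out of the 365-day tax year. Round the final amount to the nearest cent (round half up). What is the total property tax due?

$29,618.50

2024-03-01 to 2024-10-21: 235 days at 24 mills → $1,128,000 × 2.4% × 235/365 = $17,429.9178
2024-10-22 to 2025-01-13: 84 days at 36 mills → $1,128,000 × 3.6% × 84/365 = $9,345.4027
2025-01-14 to 2025-02-28: 46 days at 20 mills → $1,128,000 × 2% × 46/365 = $2,843.1781
Total = $29,618.4986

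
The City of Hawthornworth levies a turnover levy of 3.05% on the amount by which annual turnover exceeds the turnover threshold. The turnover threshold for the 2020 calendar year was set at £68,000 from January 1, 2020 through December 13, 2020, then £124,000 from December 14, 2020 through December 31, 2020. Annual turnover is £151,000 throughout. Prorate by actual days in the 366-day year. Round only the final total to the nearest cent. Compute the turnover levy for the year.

£2,447.50

January 1 – December 13, 2020: 348 days, exemption £68,000 → (£151,000 − £68,000) × 3.05% × 348/366 = £2,407.0000
December 14 – December 31, 2020: 18 days, exemption £124,000 → (£151,000 − £124,000) × 3.05% × 18/366 = £40.5000
Total = £2,447.5000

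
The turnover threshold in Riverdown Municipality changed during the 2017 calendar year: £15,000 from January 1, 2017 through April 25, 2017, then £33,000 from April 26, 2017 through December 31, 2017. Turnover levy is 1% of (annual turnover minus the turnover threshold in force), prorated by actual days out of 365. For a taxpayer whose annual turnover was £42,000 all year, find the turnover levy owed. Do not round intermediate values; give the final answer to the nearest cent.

£146.71

January 1 – April 25, 2017: 115 days, exemption £15,000 → (£42,000 − £15,000) × 1% × 115/365 = £85.0685
April 26 – December 31, 2017: 250 days, exemption £33,000 → (£42,000 − £33,000) × 1% × 250/365 = £61.6438
Total = £146.7123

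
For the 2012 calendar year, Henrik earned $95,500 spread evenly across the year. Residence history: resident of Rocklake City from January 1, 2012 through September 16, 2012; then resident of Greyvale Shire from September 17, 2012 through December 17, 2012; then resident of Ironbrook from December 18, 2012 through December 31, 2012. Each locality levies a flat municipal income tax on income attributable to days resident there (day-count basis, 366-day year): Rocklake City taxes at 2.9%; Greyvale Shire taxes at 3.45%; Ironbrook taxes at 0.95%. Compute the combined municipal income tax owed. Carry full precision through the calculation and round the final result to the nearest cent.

$2,830.30

Rocklake City, January 1 – September 16, 2012: 260 days → $95,500 × 2.9% × 260/366 = $1,967.4044
Greyvale Shire, September 17 – December 17, 2012: 92 days → $95,500 × 3.45% × 92/366 = $828.1885
Ironbrook, December 18 – December 31, 2012: 14 days → $95,500 × 0.95% × 14/366 = $34.7036
Total = $2,830.2964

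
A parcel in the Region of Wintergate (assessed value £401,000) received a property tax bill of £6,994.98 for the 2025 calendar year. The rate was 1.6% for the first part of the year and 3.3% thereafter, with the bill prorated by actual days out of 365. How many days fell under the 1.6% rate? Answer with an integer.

Let d = days at the first rate; then 365 − d days at the second rate.
£401,000 × [1.6%·d + 3.3%·(365−d)] / 365 = £6,994.98
Solving gives d = 334, so the new rate took effect on 1 Dec 2025.

334 days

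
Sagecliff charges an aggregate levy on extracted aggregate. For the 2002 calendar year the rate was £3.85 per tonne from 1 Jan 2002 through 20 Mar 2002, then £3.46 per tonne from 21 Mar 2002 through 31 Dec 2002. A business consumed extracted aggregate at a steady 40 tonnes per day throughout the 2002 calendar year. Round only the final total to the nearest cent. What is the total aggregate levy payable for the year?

£51748.40

1 Jan – 20 Mar 2002: 79 days × 40 tonnes/day = 3,160 tonnes at £3.85/tonne → £12166.00
21 Mar – 31 Dec 2002: 286 days × 40 tonnes/day = 11,440 tonnes at £3.46/tonne → £39582.40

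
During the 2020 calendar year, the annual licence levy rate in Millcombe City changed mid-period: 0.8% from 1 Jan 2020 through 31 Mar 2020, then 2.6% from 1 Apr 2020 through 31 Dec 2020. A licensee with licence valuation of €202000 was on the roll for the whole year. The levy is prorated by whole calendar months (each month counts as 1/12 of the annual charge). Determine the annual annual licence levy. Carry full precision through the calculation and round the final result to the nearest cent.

€4343.00

1 Jan – 31 Mar 2020: 3 months at 0.8% → €202000 × 0.8% × 3/12 = €404.0000
1 Apr – 31 Dec 2020: 9 months at 2.6% → €202000 × 2.6% × 9/12 = €3939.0000
Total = €4343.0000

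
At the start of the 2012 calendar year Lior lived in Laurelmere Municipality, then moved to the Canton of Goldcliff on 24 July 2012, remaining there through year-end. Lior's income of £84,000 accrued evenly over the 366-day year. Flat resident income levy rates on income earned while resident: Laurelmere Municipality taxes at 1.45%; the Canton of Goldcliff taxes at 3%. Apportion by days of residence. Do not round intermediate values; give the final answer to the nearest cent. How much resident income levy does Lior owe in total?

£1,790.74

Laurelmere Municipality, 1 January – 23 July 2012: 205 days → £84,000 × 1.45% × 205/366 = £682.2131
The Canton of Goldcliff, 24 July – 31 December 2012: 161 days → £84,000 × 3% × 161/366 = £1,108.5246
Total = £1,790.7377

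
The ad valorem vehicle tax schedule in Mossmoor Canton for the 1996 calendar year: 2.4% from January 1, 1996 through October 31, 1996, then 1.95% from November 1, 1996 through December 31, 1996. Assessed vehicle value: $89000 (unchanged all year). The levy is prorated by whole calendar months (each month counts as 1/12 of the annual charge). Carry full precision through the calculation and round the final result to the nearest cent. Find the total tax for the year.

January 1 – October 31, 1996: 10 months at 2.4% → $89000 × 2.4% × 10/12 = $1780.0000
November 1 – December 31, 1996: 2 months at 1.95% → $89000 × 1.95% × 2/12 = $289.2500
Total = $2069.2500

$2069.25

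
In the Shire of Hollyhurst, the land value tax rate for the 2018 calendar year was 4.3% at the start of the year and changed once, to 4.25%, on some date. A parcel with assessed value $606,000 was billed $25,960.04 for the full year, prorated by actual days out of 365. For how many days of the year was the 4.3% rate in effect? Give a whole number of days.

247 days

Let d = days at the first rate; then 365 − d days at the second rate.
$606,000 × [4.3%·d + 4.25%·(365−d)] / 365 = $25,960.04
Solving gives d = 247, so the new rate took effect on 5 September 2018.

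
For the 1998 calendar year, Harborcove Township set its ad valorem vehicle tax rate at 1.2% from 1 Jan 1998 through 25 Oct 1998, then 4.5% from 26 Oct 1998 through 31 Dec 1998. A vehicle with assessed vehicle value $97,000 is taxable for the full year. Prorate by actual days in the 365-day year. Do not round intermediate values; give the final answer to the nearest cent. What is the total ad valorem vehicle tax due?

1 Jan – 25 Oct 1998: 298 days at 1.2% → $97,000 × 1.2% × 298/365 = $950.3342
26 Oct – 31 Dec 1998: 67 days at 4.5% → $97,000 × 4.5% × 67/365 = $801.2466
Total = $1,751.5808

$1,751.58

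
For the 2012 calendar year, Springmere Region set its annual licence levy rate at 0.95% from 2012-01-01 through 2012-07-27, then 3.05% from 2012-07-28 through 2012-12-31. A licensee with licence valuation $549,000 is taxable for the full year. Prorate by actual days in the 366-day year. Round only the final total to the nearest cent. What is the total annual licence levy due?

2012-01-01 to 2012-07-27: 209 days at 0.95% → $549,000 × 0.95% × 209/366 = $2,978.2500
2012-07-28 to 2012-12-31: 157 days at 3.05% → $549,000 × 3.05% × 157/366 = $7,182.7500
Total = $10,161.0000

$10,161.00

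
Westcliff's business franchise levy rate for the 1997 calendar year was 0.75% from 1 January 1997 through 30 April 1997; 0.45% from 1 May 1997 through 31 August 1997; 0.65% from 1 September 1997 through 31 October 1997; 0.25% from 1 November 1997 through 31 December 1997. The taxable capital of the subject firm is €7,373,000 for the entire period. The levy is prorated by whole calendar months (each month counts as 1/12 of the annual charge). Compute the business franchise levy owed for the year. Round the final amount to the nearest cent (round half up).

1 January – 30 April 1997: 4 months at 0.75% → €7,373,000 × 0.75% × 4/12 = €18,432.5000
1 May – 31 August 1997: 4 months at 0.45% → €7,373,000 × 0.45% × 4/12 = €11,059.5000
1 September – 31 October 1997: 2 months at 0.65% → €7,373,000 × 0.65% × 2/12 = €7,987.4167
1 November – 31 December 1997: 2 months at 0.25% → €7,373,000 × 0.25% × 2/12 = €3,072.0833
Total = €40,551.5000

€40,551.50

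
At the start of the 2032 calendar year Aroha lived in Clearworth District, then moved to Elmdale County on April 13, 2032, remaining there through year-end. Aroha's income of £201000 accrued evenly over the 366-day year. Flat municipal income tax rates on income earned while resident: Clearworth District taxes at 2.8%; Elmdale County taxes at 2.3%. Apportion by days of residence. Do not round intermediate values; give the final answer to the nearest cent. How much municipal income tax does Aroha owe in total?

£4905.83

Clearworth District, January 1 – April 12, 2032: 103 days → £201000 × 2.8% × 103/366 = £1583.8361
Elmdale County, April 13 – December 31, 2032: 263 days → £201000 × 2.3% × 263/366 = £3321.9918
Total = £4905.8279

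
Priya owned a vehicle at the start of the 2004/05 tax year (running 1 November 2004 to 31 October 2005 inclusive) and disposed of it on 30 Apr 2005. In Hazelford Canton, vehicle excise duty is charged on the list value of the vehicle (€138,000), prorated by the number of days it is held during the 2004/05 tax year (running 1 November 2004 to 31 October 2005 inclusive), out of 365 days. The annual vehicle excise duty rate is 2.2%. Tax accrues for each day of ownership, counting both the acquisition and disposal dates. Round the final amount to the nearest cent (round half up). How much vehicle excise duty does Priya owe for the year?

€1,505.52

Days held (1 Nov 2004 – 30 Apr 2005): 181 out of 365
Tax = €138,000 × 2.2% × 181/365 = €1,505.5233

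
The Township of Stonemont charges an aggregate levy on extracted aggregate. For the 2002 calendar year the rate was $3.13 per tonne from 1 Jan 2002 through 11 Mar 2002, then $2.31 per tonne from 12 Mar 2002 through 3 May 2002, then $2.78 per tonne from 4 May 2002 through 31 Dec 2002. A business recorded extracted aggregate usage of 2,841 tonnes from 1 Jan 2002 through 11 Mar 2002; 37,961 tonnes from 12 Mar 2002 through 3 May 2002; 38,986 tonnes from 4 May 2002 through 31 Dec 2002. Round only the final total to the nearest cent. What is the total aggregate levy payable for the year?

$204,963.32

1 Jan – 11 Mar 2002: 2,841 tonnes at $3.13/tonne → $8,892.33
12 Mar – 3 May 2002: 37,961 tonnes at $2.31/tonne → $87,689.91
4 May – 31 Dec 2002: 38,986 tonnes at $2.78/tonne → $108,381.08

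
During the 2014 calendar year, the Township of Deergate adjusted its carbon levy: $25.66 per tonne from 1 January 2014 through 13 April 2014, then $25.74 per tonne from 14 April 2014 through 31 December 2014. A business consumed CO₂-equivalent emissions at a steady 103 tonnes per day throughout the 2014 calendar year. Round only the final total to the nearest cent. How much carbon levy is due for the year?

$966,846.58

1 January – 13 April 2014: 103 days × 103 tonnes/day = 10,609 tonnes at $25.66/tonne → $272,226.94
14 April – 31 December 2014: 262 days × 103 tonnes/day = 26,986 tonnes at $25.74/tonne → $694,619.64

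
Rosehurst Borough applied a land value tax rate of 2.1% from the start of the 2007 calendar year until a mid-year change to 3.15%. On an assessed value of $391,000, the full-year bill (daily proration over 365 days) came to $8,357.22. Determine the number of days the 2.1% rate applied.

352 days

Let d = days at the first rate; then 365 − d days at the second rate.
$391,000 × [2.1%·d + 3.15%·(365−d)] / 365 = $8,357.22
Solving gives d = 352, so the new rate took effect on December 19, 2007.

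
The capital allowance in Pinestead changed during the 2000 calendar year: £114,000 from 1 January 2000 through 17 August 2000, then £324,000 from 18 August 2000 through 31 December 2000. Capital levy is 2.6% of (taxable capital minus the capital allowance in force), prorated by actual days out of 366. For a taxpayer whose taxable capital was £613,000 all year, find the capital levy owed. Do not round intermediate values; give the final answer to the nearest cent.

1 January – 17 August 2000: 230 days, exemption £114,000 → (£613,000 − £114,000) × 2.6% × 230/366 = £8,153.0601
18 August – 31 December 2000: 136 days, exemption £324,000 → (£613,000 − £324,000) × 2.6% × 136/366 = £2,792.0874
Total = £10,945.1475

£10,945.15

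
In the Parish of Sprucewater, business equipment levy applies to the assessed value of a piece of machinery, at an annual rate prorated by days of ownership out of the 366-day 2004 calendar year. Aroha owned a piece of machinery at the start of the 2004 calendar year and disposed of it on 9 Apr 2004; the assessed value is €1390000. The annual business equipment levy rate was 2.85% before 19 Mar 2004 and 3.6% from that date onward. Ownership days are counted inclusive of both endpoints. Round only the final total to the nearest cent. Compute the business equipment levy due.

1 Jan – 18 Mar 2004: 78 days at 2.85% → €1390000 × 2.85% × 78/366 = €8442.5410
19 Mar – 9 Apr 2004: 22 days at 3.6% → €1390000 × 3.6% × 22/366 = €3007.8689
Total = €11450.4098

€11450.41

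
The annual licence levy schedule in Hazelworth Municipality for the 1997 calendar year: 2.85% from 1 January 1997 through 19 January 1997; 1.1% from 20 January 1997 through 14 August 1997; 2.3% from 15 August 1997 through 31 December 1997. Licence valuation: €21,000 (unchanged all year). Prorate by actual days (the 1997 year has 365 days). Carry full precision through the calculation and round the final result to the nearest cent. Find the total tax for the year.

€346.10

1 January – 19 January 1997: 19 days at 2.85% → €21,000 × 2.85% × 19/365 = €31.1548
20 January – 14 August 1997: 207 days at 1.1% → €21,000 × 1.1% × 207/365 = €131.0055
15 August – 31 December 1997: 139 days at 2.3% → €21,000 × 2.3% × 139/365 = €183.9370
Total = €346.0973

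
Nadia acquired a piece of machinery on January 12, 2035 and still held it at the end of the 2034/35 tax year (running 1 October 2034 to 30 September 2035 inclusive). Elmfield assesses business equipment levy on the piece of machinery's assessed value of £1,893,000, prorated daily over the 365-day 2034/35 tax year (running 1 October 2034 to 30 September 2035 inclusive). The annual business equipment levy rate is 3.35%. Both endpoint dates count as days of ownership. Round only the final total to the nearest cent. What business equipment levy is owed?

Days held (January 12 – September 30, 2035): 262 out of 365
Tax = £1,893,000 × 3.35% × 262/365 = £45,520.1671

£45,520.17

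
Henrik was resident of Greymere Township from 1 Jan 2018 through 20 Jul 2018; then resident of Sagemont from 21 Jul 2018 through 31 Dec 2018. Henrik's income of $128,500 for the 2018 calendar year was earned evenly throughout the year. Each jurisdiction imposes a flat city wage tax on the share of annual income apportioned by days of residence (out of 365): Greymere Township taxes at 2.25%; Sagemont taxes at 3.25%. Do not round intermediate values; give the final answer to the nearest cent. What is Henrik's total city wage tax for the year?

$3,468.62

Greymere Township, 1 Jan – 20 Jul 2018: 201 days → $128,500 × 2.25% × 201/365 = $1,592.1678
Sagemont, 21 Jul – 31 Dec 2018: 164 days → $128,500 × 3.25% × 164/365 = $1,876.4521
Total = $3,468.6199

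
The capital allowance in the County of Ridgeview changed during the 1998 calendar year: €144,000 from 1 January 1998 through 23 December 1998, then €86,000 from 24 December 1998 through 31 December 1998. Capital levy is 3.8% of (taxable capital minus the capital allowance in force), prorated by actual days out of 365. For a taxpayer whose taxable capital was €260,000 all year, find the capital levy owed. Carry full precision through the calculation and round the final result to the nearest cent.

1 January – 23 December 1998: 357 days, exemption €144,000 → (€260,000 − €144,000) × 3.8% × 357/365 = €4,311.3863
24 December – 31 December 1998: 8 days, exemption €86,000 → (€260,000 − €86,000) × 3.8% × 8/365 = €144.9205
Total = €4,456.3068

€4,456.31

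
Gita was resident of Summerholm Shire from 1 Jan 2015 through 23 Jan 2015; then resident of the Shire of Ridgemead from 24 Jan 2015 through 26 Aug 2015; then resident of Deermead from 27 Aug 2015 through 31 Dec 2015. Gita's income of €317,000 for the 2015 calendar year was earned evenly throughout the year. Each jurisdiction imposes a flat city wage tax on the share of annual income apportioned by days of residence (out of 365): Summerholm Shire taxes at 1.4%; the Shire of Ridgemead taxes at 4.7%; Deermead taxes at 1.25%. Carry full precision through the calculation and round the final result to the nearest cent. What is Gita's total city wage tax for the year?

Summerholm Shire, 1 Jan – 23 Jan 2015: 23 days → €317,000 × 1.4% × 23/365 = €279.6548
The Shire of Ridgemead, 24 Jan – 26 Aug 2015: 215 days → €317,000 × 4.7% × 215/365 = €8,776.1233
Deermead, 27 Aug – 31 Dec 2015: 127 days → €317,000 × 1.25% × 127/365 = €1,378.7329
Total = €10,434.5110

€10,434.51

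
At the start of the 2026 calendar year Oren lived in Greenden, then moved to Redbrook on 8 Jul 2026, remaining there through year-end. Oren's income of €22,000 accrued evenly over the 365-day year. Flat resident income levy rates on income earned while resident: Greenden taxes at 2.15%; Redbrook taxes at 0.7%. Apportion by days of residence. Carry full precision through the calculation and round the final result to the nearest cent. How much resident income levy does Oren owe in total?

Greenden, 1 Jan – 7 Jul 2026: 188 days → €22,000 × 2.15% × 188/365 = €243.6274
Redbrook, 8 Jul – 31 Dec 2026: 177 days → €22,000 × 0.7% × 177/365 = €74.6795
Total = €318.3068

€318.31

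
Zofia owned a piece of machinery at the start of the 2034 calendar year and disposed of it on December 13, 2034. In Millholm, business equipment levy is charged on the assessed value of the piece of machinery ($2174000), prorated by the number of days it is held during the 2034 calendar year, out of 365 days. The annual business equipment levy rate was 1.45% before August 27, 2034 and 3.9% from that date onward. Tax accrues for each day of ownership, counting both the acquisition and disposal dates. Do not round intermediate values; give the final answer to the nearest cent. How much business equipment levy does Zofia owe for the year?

January 1 – August 26, 2034: 238 days at 1.45% → $2174000 × 1.45% × 238/365 = $20554.7233
August 27 – December 13, 2034: 109 days at 3.9% → $2174000 × 3.9% × 109/365 = $25319.6548
Total = $45874.3781

$45874.38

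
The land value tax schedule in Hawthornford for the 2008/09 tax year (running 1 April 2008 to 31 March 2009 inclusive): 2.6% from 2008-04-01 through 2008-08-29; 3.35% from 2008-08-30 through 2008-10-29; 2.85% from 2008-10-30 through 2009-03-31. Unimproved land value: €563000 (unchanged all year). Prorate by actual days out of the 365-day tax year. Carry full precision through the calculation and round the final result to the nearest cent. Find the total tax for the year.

2008-04-01 to 2008-08-29: 151 days at 2.6% → €563000 × 2.6% × 151/365 = €6055.7205
2008-08-30 to 2008-10-29: 61 days at 3.35% → €563000 × 3.35% × 61/365 = €3152.0288
2008-10-30 to 2009-03-31: 153 days at 2.85% → €563000 × 2.85% × 153/365 = €6725.9219
Total = €15933.6712

€15933.67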